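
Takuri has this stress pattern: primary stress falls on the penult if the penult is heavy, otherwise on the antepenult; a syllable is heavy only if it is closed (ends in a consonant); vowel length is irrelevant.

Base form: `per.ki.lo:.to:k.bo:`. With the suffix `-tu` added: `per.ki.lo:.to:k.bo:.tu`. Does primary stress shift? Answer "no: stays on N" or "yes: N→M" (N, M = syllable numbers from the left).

Base `per.ki.lo:.to:k.bo:` (5 syllables):
  Weights: 3 lo: L, 4 to:k H, 5 bo: L.
  The penult (syllable 4, to:k) is heavy, so it takes stress.
  → primary stress on syllable 4.
Suffixed `per.ki.lo:.to:k.bo:.tu` (6 syllables):
  Weights: 4 to:k H, 5 bo: L, 6 tu L.
  The penult (syllable 5, bo:) is light, so stress falls on the antepenult (syllable 4, to:k).
  → primary stress on syllable 4.

no: stays on 4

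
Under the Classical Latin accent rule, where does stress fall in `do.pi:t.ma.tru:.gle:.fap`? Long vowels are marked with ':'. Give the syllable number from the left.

5

Classical Latin: stress the penult if heavy (long vowel or closed), else the antepenult.
Weights: 4 tru: H, 5 gle: H, 6 fap H.
The penult (syllable 5, gle:) is heavy, so it takes stress.
Stress on syllable 5: do.pi:t.ma.tru:.ˈgle:.fap.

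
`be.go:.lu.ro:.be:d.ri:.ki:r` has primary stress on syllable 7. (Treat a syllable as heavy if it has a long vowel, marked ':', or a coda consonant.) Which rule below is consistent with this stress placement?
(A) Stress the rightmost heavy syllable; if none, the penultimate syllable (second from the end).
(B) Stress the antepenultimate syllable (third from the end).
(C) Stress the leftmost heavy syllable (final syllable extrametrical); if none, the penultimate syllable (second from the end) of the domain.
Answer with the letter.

A

Rule A → syllable 7 ✓.
Rule B → syllable 5 (observed: 7).
Rule C → syllable 2 (observed: 7).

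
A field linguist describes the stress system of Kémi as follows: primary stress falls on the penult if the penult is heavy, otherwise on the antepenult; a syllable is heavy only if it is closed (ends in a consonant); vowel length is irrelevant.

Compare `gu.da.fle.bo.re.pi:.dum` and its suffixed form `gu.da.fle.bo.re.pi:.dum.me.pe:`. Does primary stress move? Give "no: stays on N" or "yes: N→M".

yes: 5→7

Base `gu.da.fle.bo.re.pi:.dum` (7 syllables):
  Weights: 5 re L, 6 pi: L, 7 dum H.
  The penult (syllable 6, pi:) is light, so stress falls on the antepenult (syllable 5, re).
  → primary stress on syllable 5.
Suffixed `gu.da.fle.bo.re.pi:.dum.me.pe:` (9 syllables):
  Weights: 7 dum H, 8 me L, 9 pe: L.
  The penult (syllable 8, me) is light, so stress falls on the antepenult (syllable 7, dum).
  → primary stress on syllable 7.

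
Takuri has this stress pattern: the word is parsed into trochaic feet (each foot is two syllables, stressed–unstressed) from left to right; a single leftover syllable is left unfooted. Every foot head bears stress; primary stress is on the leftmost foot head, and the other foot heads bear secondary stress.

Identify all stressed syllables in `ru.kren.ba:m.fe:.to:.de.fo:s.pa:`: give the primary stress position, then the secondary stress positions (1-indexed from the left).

primary 1, secondary 3, 5, 7

Parse left to right into trochaic (ˈσσ) feet: (ˈru.kren) (ˈba:m.fe:) (ˈto:.de) (ˈfo:s.pa:).
Foot heads (stressed positions): 1, 3, 5, 7.
End Rule Leftmost: primary stress on the leftmost head = syllable 1.
Secondary stress on 3, 5, 7: ˈru.kren.ˌba:m.fe:.ˌto:.de.ˌfo:s.pa:.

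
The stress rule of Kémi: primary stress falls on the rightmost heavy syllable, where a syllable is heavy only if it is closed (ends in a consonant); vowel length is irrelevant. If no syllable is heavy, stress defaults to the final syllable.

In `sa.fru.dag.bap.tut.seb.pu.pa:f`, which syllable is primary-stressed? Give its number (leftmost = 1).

8

Weights: 1 sa L, 2 fru L, 3 dag H, 4 bap H, 5 tut H, 6 seb H, 7 pu L, 8 pa:f H.
Heavy syllables in the domain: 3, 4, 5, 6, 8. The rightmost is syllable 8 (pa:f).
Primary stress: syllable 8 → sa.fru.dag.bap.tut.seb.pu.ˈpa:f.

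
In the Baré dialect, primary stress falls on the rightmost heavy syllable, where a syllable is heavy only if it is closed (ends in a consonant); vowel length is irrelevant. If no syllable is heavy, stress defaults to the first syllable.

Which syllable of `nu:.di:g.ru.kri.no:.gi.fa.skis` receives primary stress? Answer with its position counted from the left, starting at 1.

Weights: 1 nu: L, 2 di:g H, 3 ru L, 4 kri L, 5 no: L, 6 gi L, 7 fa L, 8 skis H.
Heavy syllables in the domain: 2, 8. The rightmost is syllable 8 (skis).
Primary stress: syllable 8 → nu:.di:g.ru.kri.no:.gi.fa.ˈskis.

8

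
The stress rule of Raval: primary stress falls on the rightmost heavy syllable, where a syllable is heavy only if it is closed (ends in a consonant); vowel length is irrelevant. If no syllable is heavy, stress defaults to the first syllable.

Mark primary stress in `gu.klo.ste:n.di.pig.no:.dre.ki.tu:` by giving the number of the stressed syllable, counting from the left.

5

Weights: 1 gu L, 2 klo L, 3 ste:n H, 4 di L, 5 pig H, 6 no: L, 7 dre L, 8 ki L, 9 tu: L.
Heavy syllables in the domain: 3, 5. The rightmost is syllable 5 (pig).
Primary stress: syllable 5 → gu.klo.ste:n.di.ˈpig.no:.dre.ki.tu:.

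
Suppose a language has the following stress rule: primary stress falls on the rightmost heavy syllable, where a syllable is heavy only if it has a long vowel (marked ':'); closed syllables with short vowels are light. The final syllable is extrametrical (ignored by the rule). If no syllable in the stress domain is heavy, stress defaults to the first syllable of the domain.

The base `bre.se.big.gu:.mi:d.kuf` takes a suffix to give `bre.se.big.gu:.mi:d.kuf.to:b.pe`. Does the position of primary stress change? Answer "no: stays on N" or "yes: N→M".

yes: 5→7

Base `bre.se.big.gu:.mi:d.kuf` (6 syllables):
  The final syllable (6, kuf) is extrametrical; the stress domain is syllables 1–5.
  Weights: 1 bre L, 2 se L, 3 big L, 4 gu: H, 5 mi:d H.
  Heavy syllables in the domain: 4, 5. The rightmost is syllable 5 (mi:d).
  → primary stress on syllable 5.
Suffixed `bre.se.big.gu:.mi:d.kuf.to:b.pe` (8 syllables):
  The final syllable (8, pe) is extrametrical; the stress domain is syllables 1–7.
  Weights: 1 bre L, 2 se L, 3 big L, 4 gu: H, 5 mi:d H, 6 kuf L, 7 to:b H.
  Heavy syllables in the domain: 4, 5, 7. The rightmost is syllable 7 (to:b).
  → primary stress on syllable 7.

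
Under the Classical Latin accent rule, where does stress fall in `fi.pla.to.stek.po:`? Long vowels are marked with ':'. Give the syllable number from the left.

Classical Latin: stress the penult if heavy (long vowel or closed), else the antepenult.
Weights: 3 to L, 4 stek H, 5 po: H.
The penult (syllable 4, stek) is heavy, so it takes stress.
Stress on syllable 4: fi.pla.to.ˈstek.po:.

4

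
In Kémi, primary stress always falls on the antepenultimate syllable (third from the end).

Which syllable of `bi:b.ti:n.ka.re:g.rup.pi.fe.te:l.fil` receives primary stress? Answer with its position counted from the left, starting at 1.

7

The word has 9 syllables; the antepenultimate syllable (third from the end) is syllable 7 (fe).
Primary stress: syllable 7 → bi:b.ti:n.ka.re:g.rup.pi.ˈfe.te:l.fil.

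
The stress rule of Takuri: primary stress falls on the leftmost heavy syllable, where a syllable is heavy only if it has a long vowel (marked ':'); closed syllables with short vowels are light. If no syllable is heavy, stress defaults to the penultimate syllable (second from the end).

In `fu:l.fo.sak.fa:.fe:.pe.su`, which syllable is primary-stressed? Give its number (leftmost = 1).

1

Weights: 1 fu:l H, 2 fo L, 3 sak L, 4 fa: H, 5 fe: H, 6 pe L, 7 su L.
Heavy syllables in the domain: 1, 4, 5. The leftmost is syllable 1 (fu:l).
Primary stress: syllable 1 → ˈfu:l.fo.sak.fa:.fe:.pe.su.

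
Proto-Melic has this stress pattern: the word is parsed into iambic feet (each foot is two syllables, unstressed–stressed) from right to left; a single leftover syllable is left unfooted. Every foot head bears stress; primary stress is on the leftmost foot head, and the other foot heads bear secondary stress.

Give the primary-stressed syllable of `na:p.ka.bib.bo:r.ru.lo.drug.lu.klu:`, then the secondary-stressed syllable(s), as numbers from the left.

Parse right to left into iambic (σˈσ) feet: na:p (ka.ˈbib) (bo:r.ˈru) (lo.ˈdrug) (lu.ˈklu:). Syllable 1 is left unfooted.
Foot heads (stressed positions): 3, 5, 7, 9.
End Rule Leftmost: primary stress on the leftmost head = syllable 3.
Secondary stress on 5, 7, 9: na:p.ka.ˈbib.bo:r.ˌru.lo.ˌdrug.lu.ˌklu:.

primary 3, secondary 5, 7, 9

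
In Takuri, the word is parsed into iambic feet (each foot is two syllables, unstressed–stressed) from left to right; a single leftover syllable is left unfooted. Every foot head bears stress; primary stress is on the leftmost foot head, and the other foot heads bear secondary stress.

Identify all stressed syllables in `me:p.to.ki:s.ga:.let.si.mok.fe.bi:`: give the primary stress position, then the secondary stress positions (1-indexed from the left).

primary 2, secondary 4, 6, 8

Parse left to right into iambic (σˈσ) feet: (me:p.ˈto) (ki:s.ˈga:) (let.ˈsi) (mok.ˈfe) bi:. Syllable 9 is left unfooted.
Foot heads (stressed positions): 2, 4, 6, 8.
End Rule Leftmost: primary stress on the leftmost head = syllable 2.
Secondary stress on 4, 6, 8: me:p.ˈto.ki:s.ˌga:.let.ˌsi.mok.ˌfe.bi:.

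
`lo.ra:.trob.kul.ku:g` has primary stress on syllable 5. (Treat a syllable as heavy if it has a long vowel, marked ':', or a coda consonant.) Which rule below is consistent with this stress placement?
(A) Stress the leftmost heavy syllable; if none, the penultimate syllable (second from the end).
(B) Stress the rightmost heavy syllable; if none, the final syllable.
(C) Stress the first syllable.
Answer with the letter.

Rule A → syllable 2 (observed: 5).
Rule B → syllable 5 ✓.
Rule C → syllable 1 (observed: 5).

B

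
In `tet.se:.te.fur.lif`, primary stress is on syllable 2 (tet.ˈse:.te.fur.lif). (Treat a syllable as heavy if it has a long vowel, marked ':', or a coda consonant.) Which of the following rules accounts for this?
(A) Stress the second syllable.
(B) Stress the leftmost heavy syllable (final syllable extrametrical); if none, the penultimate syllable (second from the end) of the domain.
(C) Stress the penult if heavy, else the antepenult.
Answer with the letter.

Rule A → syllable 2 ✓.
Rule B → syllable 1 (observed: 2).
Rule C → syllable 4 (observed: 2).

A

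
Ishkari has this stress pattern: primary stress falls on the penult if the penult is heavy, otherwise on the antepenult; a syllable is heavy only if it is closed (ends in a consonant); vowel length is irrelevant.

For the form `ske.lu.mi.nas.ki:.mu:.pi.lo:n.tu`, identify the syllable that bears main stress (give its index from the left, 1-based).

8

Weights: 7 pi L, 8 lo:n H, 9 tu L.
The penult (syllable 8, lo:n) is heavy, so it takes stress.
Primary stress: syllable 8 → ske.lu.mi.nas.ki:.mu:.pi.ˈlo:n.tu.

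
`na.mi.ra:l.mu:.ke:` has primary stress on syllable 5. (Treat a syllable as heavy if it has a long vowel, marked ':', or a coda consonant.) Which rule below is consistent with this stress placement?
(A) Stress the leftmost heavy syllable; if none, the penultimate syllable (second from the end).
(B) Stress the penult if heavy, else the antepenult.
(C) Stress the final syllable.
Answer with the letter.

Rule A → syllable 3 (observed: 5).
Rule B → syllable 4 (observed: 5).
Rule C → syllable 5 ✓.

C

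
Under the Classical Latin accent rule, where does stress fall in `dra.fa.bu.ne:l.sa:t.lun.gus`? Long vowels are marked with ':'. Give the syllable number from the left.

Classical Latin: stress the penult if heavy (long vowel or closed), else the antepenult.
Weights: 5 sa:t H, 6 lun H, 7 gus H.
The penult (syllable 6, lun) is heavy, so it takes stress.
Stress on syllable 6: dra.fa.bu.ne:l.sa:t.ˈlun.gus.

6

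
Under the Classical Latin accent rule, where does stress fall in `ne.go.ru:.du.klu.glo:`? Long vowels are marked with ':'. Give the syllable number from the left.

4

Classical Latin: stress the penult if heavy (long vowel or closed), else the antepenult.
Weights: 4 du L, 5 klu L, 6 glo: H.
The penult (syllable 5, klu) is light, so stress falls on the antepenult (syllable 4, du).
Stress on syllable 4: ne.go.ru:.ˈdu.klu.glo:.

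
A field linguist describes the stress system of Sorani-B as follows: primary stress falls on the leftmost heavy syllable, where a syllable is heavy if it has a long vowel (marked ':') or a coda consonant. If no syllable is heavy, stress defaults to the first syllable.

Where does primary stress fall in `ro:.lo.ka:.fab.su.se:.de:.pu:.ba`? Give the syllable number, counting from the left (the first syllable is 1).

Weights: 1 ro: H, 2 lo L, 3 ka: H, 4 fab H, 5 su L, 6 se: H, 7 de: H, 8 pu: H, 9 ba L.
Heavy syllables in the domain: 1, 3, 4, 6, 7, 8. The leftmost is syllable 1 (ro:).
Primary stress: syllable 1 → ˈro:.lo.ka:.fab.su.se:.de:.pu:.ba.

1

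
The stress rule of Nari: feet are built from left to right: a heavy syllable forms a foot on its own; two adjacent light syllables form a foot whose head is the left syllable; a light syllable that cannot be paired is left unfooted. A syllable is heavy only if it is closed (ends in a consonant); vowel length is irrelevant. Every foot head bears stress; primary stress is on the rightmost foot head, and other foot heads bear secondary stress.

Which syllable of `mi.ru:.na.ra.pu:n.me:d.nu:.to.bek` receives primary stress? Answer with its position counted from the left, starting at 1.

9

Weights: 1 mi L, 2 ru: L, 3 na L, 4 ra L, 5 pu:n H, 6 me:d H, 7 nu: L, 8 to L, 9 bek H.
Parse left to right (heavy = foot alone; LL = one foot; stranded L unfooted): (ˈmi.ru:) (ˈna.ra) (ˈpu:n) (ˈme:d) (ˈnu:.to) (ˈbek).
Foot heads: 1, 3, 5, 6, 7, 9.
Primary stress on the rightmost head = syllable 9.
Primary stress: syllable 9 → mi.ru:.na.ra.pu:n.me:d.nu:.to.ˈbek.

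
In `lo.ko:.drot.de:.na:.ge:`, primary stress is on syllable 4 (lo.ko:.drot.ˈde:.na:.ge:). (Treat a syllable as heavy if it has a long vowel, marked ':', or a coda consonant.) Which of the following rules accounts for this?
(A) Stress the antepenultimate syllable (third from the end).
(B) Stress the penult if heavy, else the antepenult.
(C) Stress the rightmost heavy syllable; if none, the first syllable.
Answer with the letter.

Rule A → syllable 4 ✓.
Rule B → syllable 5 (observed: 4).
Rule C → syllable 6 (observed: 4).

A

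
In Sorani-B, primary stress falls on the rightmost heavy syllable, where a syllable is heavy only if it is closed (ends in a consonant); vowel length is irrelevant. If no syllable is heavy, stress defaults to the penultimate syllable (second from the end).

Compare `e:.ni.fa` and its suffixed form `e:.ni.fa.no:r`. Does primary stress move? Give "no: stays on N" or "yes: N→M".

yes: 2→4

Base `e:.ni.fa` (3 syllables):
  Weights: 1 e: L, 2 ni L, 3 fa L.
  No heavy syllable in the domain; default to the penultimate syllable (second from the end) = syllable 2.
  → primary stress on syllable 2.
Suffixed `e:.ni.fa.no:r` (4 syllables):
  Weights: 1 e: L, 2 ni L, 3 fa L, 4 no:r H.
  Heavy syllables in the domain: 4. The rightmost is syllable 4 (no:r).
  → primary stress on syllable 4.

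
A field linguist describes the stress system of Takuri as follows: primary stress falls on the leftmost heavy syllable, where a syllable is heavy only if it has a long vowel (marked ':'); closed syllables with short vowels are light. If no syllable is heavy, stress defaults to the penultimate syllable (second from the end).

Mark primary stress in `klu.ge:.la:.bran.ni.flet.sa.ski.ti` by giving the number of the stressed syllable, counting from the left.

2

Weights: 1 klu L, 2 ge: H, 3 la: H, 4 bran L, 5 ni L, 6 flet L, 7 sa L, 8 ski L, 9 ti L.
Heavy syllables in the domain: 2, 3. The leftmost is syllable 2 (ge:).
Primary stress: syllable 2 → klu.ˈge:.la:.bran.ni.flet.sa.ski.ti.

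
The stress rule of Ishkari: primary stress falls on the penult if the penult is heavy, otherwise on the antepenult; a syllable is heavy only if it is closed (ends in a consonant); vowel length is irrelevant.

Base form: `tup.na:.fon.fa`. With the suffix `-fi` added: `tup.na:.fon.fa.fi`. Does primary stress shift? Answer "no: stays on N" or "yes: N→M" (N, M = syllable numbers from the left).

no: stays on 3

Base `tup.na:.fon.fa` (4 syllables):
  Weights: 2 na: L, 3 fon H, 4 fa L.
  The penult (syllable 3, fon) is heavy, so it takes stress.
  → primary stress on syllable 3.
Suffixed `tup.na:.fon.fa.fi` (5 syllables):
  Weights: 3 fon H, 4 fa L, 5 fi L.
  The penult (syllable 4, fa) is light, so stress falls on the antepenult (syllable 3, fon).
  → primary stress on syllable 3.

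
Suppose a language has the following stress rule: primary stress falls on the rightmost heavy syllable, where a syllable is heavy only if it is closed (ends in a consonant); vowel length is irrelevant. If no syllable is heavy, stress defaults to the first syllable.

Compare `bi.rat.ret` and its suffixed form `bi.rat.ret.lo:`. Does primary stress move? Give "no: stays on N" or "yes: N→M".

Base `bi.rat.ret` (3 syllables):
  Weights: 1 bi L, 2 rat H, 3 ret H.
  Heavy syllables in the domain: 2, 3. The rightmost is syllable 3 (ret).
  → primary stress on syllable 3.
Suffixed `bi.rat.ret.lo:` (4 syllables):
  Weights: 1 bi L, 2 rat H, 3 ret H, 4 lo: L.
  Heavy syllables in the domain: 2, 3. The rightmost is syllable 3 (ret).
  → primary stress on syllable 3.

no: stays on 3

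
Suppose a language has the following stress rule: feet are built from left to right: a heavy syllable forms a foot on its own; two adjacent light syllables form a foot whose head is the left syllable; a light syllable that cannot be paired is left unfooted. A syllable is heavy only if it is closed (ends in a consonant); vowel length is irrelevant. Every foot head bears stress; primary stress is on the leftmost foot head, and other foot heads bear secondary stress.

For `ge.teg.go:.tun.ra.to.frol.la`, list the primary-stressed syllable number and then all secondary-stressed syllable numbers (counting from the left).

primary 2, secondary 4, 5, 7

Weights: 1 ge L, 2 teg H, 3 go: L, 4 tun H, 5 ra L, 6 to L, 7 frol H, 8 la L.
Parse left to right (heavy = foot alone; LL = one foot; stranded L unfooted): ge (ˈteg) go: (ˈtun) (ˈra.to) (ˈfrol) la.
Foot heads: 2, 4, 5, 7.
Primary stress on the leftmost head = syllable 2.
Secondary stress on 4, 5, 7: ge.ˈteg.go:.ˌtun.ˌra.to.ˌfrol.la.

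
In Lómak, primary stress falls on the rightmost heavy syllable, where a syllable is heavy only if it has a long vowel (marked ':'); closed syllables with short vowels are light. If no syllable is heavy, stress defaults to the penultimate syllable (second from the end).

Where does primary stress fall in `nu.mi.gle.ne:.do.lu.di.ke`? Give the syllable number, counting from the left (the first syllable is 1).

Weights: 1 nu L, 2 mi L, 3 gle L, 4 ne: H, 5 do L, 6 lu L, 7 di L, 8 ke L.
Heavy syllables in the domain: 4. The rightmost is syllable 4 (ne:).
Primary stress: syllable 4 → nu.mi.gle.ˈne:.do.lu.di.ke.

4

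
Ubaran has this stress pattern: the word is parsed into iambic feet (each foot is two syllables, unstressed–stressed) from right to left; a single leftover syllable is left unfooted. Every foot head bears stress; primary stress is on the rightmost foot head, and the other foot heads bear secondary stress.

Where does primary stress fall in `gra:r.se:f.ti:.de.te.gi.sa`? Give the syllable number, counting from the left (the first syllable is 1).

7

Parse right to left into iambic (σˈσ) feet: gra:r (se:f.ˈti:) (de.ˈte) (gi.ˈsa). Syllable 1 is left unfooted.
Foot heads (stressed positions): 3, 5, 7.
End Rule Rightmost: primary stress on the rightmost head = syllable 7.
Primary stress: syllable 7 → gra:r.se:f.ti:.de.te.gi.ˈsa.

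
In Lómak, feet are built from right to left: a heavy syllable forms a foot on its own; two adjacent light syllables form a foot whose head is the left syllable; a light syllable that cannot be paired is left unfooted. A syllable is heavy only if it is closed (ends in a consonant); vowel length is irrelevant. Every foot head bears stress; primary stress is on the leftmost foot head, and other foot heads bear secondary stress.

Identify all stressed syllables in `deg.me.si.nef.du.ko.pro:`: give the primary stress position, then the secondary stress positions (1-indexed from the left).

primary 1, secondary 2, 4, 6

Weights: 1 deg H, 2 me L, 3 si L, 4 nef H, 5 du L, 6 ko L, 7 pro: L.
Parse right to left (heavy = foot alone; LL = one foot; stranded L unfooted): (ˈdeg) (ˈme.si) (ˈnef) du (ˈko.pro:).
Foot heads: 1, 2, 4, 6.
Primary stress on the leftmost head = syllable 1.
Secondary stress on 2, 4, 6: ˈdeg.ˌme.si.ˌnef.du.ˌko.pro:.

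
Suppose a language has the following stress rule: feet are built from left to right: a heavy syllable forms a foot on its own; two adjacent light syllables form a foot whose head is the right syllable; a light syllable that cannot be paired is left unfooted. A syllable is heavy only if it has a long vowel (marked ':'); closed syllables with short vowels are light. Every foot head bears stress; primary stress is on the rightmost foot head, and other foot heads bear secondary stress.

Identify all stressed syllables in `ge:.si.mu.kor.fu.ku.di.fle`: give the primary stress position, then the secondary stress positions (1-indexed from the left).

Weights: 1 ge: H, 2 si L, 3 mu L, 4 kor L, 5 fu L, 6 ku L, 7 di L, 8 fle L.
Parse left to right (heavy = foot alone; LL = one foot; stranded L unfooted): (ˈge:) (si.ˈmu) (kor.ˈfu) (ku.ˈdi) fle.
Foot heads: 1, 3, 5, 7.
Primary stress on the rightmost head = syllable 7.
Secondary stress on 1, 3, 5: ˌge:.si.ˌmu.kor.ˌfu.ku.ˈdi.fle.

primary 7, secondary 1, 3, 5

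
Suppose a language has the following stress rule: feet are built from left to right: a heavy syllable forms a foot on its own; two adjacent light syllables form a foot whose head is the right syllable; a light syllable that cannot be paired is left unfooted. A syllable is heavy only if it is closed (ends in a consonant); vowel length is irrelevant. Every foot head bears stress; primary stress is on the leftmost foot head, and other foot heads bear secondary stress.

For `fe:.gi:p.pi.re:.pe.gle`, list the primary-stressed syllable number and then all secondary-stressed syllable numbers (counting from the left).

primary 2, secondary 4, 6

Weights: 1 fe: L, 2 gi:p H, 3 pi L, 4 re: L, 5 pe L, 6 gle L.
Parse left to right (heavy = foot alone; LL = one foot; stranded L unfooted): fe: (ˈgi:p) (pi.ˈre:) (pe.ˈgle).
Foot heads: 2, 4, 6.
Primary stress on the leftmost head = syllable 2.
Secondary stress on 4, 6: fe:.ˈgi:p.pi.ˌre:.pe.ˌgle.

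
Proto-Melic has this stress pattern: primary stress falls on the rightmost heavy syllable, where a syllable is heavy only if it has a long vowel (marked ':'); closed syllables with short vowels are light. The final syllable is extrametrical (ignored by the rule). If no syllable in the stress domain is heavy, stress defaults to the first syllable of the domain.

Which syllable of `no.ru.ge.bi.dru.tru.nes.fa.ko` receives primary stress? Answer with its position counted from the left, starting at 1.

The final syllable (9, ko) is extrametrical; the stress domain is syllables 1–8.
Weights: 1 no L, 2 ru L, 3 ge L, 4 bi L, 5 dru L, 6 tru L, 7 nes L, 8 fa L.
No heavy syllable in the domain; default to the first syllable of the domain = syllable 1.
Primary stress: syllable 1 → ˈno.ru.ge.bi.dru.tru.nes.fa.ko.

1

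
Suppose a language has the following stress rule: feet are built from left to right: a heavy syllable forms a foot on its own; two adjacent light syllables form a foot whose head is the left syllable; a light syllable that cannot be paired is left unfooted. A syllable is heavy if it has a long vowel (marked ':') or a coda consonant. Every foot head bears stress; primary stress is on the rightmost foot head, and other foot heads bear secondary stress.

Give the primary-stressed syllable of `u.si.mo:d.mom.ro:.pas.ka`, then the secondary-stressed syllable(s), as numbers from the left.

Weights: 1 u L, 2 si L, 3 mo:d H, 4 mom H, 5 ro: H, 6 pas H, 7 ka L.
Parse left to right (heavy = foot alone; LL = one foot; stranded L unfooted): (ˈu.si) (ˈmo:d) (ˈmom) (ˈro:) (ˈpas) ka.
Foot heads: 1, 3, 4, 5, 6.
Primary stress on the rightmost head = syllable 6.
Secondary stress on 1, 3, 4, 5: ˌu.si.ˌmo:d.ˌmom.ˌro:.ˈpas.ka.

primary 6, secondary 1, 3, 4, 5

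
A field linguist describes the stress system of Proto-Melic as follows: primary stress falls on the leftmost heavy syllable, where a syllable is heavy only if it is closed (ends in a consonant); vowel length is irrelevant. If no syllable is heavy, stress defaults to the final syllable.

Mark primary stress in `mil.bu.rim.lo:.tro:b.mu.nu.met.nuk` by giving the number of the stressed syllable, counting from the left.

1

Weights: 1 mil H, 2 bu L, 3 rim H, 4 lo: L, 5 tro:b H, 6 mu L, 7 nu L, 8 met H, 9 nuk H.
Heavy syllables in the domain: 1, 3, 5, 8, 9. The leftmost is syllable 1 (mil).
Primary stress: syllable 1 → ˈmil.bu.rim.lo:.tro:b.mu.nu.met.nuk.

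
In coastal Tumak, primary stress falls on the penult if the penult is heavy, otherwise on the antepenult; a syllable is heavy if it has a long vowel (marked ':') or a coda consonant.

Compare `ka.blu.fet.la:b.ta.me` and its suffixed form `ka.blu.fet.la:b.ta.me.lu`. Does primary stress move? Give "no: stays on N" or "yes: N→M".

yes: 4→5

Base `ka.blu.fet.la:b.ta.me` (6 syllables):
  Weights: 4 la:b H, 5 ta L, 6 me L.
  The penult (syllable 5, ta) is light, so stress falls on the antepenult (syllable 4, la:b).
  → primary stress on syllable 4.
Suffixed `ka.blu.fet.la:b.ta.me.lu` (7 syllables):
  Weights: 5 ta L, 6 me L, 7 lu L.
  The penult (syllable 6, me) is light, so stress falls on the antepenult (syllable 5, ta).
  → primary stress on syllable 5.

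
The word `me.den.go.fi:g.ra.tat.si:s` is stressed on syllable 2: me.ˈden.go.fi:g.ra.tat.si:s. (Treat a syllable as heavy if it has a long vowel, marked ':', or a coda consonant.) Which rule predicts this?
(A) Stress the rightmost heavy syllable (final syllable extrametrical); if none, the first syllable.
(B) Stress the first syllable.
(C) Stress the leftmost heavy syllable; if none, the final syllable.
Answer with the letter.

Rule A → syllable 6 (observed: 2).
Rule B → syllable 1 (observed: 2).
Rule C → syllable 2 ✓.

C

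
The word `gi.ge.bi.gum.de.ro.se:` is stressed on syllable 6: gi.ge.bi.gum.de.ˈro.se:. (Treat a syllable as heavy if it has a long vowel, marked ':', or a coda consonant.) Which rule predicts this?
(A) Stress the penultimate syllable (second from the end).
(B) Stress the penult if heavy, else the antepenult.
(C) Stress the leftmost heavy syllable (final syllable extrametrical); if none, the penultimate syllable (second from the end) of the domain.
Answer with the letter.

Rule A → syllable 6 ✓.
Rule B → syllable 5 (observed: 6).
Rule C → syllable 4 (observed: 6).

A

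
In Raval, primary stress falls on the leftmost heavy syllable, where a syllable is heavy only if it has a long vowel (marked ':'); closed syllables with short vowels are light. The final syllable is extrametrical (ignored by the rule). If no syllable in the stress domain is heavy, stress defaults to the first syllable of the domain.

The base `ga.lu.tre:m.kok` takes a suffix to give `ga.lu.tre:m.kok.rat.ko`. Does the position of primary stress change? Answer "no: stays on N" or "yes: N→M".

no: stays on 3

Base `ga.lu.tre:m.kok` (4 syllables):
  The final syllable (4, kok) is extrametrical; the stress domain is syllables 1–3.
  Weights: 1 ga L, 2 lu L, 3 tre:m H.
  Heavy syllables in the domain: 3. The leftmost is syllable 3 (tre:m).
  → primary stress on syllable 3.
Suffixed `ga.lu.tre:m.kok.rat.ko` (6 syllables):
  The final syllable (6, ko) is extrametrical; the stress domain is syllables 1–5.
  Weights: 1 ga L, 2 lu L, 3 tre:m H, 4 kok L, 5 rat L.
  Heavy syllables in the domain: 3. The leftmost is syllable 3 (tre:m).
  → primary stress on syllable 3.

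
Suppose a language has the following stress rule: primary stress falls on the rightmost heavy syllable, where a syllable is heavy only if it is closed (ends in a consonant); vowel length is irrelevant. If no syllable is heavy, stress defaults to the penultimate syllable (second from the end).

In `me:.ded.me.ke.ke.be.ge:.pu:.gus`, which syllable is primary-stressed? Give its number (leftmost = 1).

9

Weights: 1 me: L, 2 ded H, 3 me L, 4 ke L, 5 ke L, 6 be L, 7 ge: L, 8 pu: L, 9 gus H.
Heavy syllables in the domain: 2, 9. The rightmost is syllable 9 (gus).
Primary stress: syllable 9 → me:.ded.me.ke.ke.be.ge:.pu:.ˈgus.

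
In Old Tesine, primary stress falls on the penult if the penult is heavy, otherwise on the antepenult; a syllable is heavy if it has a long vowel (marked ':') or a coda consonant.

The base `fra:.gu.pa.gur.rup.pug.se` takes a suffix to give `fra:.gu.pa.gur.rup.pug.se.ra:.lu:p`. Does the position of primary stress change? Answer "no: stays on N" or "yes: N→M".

Base `fra:.gu.pa.gur.rup.pug.se` (7 syllables):
  Weights: 5 rup H, 6 pug H, 7 se L.
  The penult (syllable 6, pug) is heavy, so it takes stress.
  → primary stress on syllable 6.
Suffixed `fra:.gu.pa.gur.rup.pug.se.ra:.lu:p` (9 syllables):
  Weights: 7 se L, 8 ra: H, 9 lu:p H.
  The penult (syllable 8, ra:) is heavy, so it takes stress.
  → primary stress on syllable 8.

yes: 6→8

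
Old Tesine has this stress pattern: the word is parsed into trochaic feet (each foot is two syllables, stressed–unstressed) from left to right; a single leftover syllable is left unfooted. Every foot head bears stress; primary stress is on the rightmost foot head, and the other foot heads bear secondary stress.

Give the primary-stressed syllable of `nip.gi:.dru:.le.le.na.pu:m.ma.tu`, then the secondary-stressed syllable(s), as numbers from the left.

Parse left to right into trochaic (ˈσσ) feet: (ˈnip.gi:) (ˈdru:.le) (ˈle.na) (ˈpu:m.ma) tu. Syllable 9 is left unfooted.
Foot heads (stressed positions): 1, 3, 5, 7.
End Rule Rightmost: primary stress on the rightmost head = syllable 7.
Secondary stress on 1, 3, 5: ˌnip.gi:.ˌdru:.le.ˌle.na.ˈpu:m.ma.tu.

primary 7, secondary 1, 3, 5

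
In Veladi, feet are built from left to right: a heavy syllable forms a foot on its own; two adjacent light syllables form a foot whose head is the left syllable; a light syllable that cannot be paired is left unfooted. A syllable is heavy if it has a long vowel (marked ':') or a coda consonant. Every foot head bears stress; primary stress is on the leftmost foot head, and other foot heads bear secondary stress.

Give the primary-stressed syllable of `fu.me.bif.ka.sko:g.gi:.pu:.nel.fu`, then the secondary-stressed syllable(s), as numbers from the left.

Weights: 1 fu L, 2 me L, 3 bif H, 4 ka L, 5 sko:g H, 6 gi: H, 7 pu: H, 8 nel H, 9 fu L.
Parse left to right (heavy = foot alone; LL = one foot; stranded L unfooted): (ˈfu.me) (ˈbif) ka (ˈsko:g) (ˈgi:) (ˈpu:) (ˈnel) fu.
Foot heads: 1, 3, 5, 6, 7, 8.
Primary stress on the leftmost head = syllable 1.
Secondary stress on 3, 5, 6, 7, 8: ˈfu.me.ˌbif.ka.ˌsko:g.ˌgi:.ˌpu:.ˌnel.fu.

primary 1, secondary 3, 5, 6, 7, 8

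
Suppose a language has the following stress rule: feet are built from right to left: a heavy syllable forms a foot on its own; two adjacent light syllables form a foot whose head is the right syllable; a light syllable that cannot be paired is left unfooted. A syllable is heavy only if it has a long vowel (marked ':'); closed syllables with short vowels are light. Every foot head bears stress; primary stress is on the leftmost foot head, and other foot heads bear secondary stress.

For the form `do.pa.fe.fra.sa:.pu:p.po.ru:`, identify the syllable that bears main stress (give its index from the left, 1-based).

2

Weights: 1 do L, 2 pa L, 3 fe L, 4 fra L, 5 sa: H, 6 pu:p H, 7 po L, 8 ru: H.
Parse right to left (heavy = foot alone; LL = one foot; stranded L unfooted): (do.ˈpa) (fe.ˈfra) (ˈsa:) (ˈpu:p) po (ˈru:).
Foot heads: 2, 4, 5, 6, 8.
Primary stress on the leftmost head = syllable 2.
Primary stress: syllable 2 → do.ˈpa.fe.fra.sa:.pu:p.po.ru:.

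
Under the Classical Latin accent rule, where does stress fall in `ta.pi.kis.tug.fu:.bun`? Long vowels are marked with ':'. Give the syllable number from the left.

5

Classical Latin: stress the penult if heavy (long vowel or closed), else the antepenult.
Weights: 4 tug H, 5 fu: H, 6 bun H.
The penult (syllable 5, fu:) is heavy, so it takes stress.
Stress on syllable 5: ta.pi.kis.tug.ˈfu:.bun.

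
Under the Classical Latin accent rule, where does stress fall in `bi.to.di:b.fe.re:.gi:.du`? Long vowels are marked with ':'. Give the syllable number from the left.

6

Classical Latin: stress the penult if heavy (long vowel or closed), else the antepenult.
Weights: 5 re: H, 6 gi: H, 7 du L.
The penult (syllable 6, gi:) is heavy, so it takes stress.
Stress on syllable 6: bi.to.di:b.fe.re:.ˈgi:.du.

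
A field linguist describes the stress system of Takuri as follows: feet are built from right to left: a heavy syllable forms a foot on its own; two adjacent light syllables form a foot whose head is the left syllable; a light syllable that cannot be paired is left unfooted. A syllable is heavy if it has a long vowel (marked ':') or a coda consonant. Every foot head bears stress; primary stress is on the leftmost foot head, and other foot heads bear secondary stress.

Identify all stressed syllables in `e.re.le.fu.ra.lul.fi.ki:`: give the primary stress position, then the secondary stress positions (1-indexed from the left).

Weights: 1 e L, 2 re L, 3 le L, 4 fu L, 5 ra L, 6 lul H, 7 fi L, 8 ki: H.
Parse right to left (heavy = foot alone; LL = one foot; stranded L unfooted): e (ˈre.le) (ˈfu.ra) (ˈlul) fi (ˈki:).
Foot heads: 2, 4, 6, 8.
Primary stress on the leftmost head = syllable 2.
Secondary stress on 4, 6, 8: e.ˈre.le.ˌfu.ra.ˌlul.fi.ˌki:.

primary 2, secondary 4, 6, 8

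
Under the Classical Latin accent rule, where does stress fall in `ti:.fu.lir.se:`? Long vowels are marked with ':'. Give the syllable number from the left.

3

Classical Latin: stress the penult if heavy (long vowel or closed), else the antepenult.
Weights: 2 fu L, 3 lir H, 4 se: H.
The penult (syllable 3, lir) is heavy, so it takes stress.
Stress on syllable 3: ti:.fu.ˈlir.se:.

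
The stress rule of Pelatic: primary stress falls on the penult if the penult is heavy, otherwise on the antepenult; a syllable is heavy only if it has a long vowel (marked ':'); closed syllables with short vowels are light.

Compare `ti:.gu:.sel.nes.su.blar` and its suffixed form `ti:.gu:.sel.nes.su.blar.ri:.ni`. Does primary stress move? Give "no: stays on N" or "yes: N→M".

Base `ti:.gu:.sel.nes.su.blar` (6 syllables):
  Weights: 4 nes L, 5 su L, 6 blar L.
  The penult (syllable 5, su) is light, so stress falls on the antepenult (syllable 4, nes).
  → primary stress on syllable 4.
Suffixed `ti:.gu:.sel.nes.su.blar.ri:.ni` (8 syllables):
  Weights: 6 blar L, 7 ri: H, 8 ni L.
  The penult (syllable 7, ri:) is heavy, so it takes stress.
  → primary stress on syllable 7.

yes: 4→7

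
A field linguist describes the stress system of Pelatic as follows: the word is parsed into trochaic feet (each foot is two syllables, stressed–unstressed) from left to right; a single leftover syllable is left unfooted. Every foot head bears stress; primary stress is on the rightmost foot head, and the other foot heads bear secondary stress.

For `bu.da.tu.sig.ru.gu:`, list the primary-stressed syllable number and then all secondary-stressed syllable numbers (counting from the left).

primary 5, secondary 1, 3

Parse left to right into trochaic (ˈσσ) feet: (ˈbu.da) (ˈtu.sig) (ˈru.gu:).
Foot heads (stressed positions): 1, 3, 5.
End Rule Rightmost: primary stress on the rightmost head = syllable 5.
Secondary stress on 1, 3: ˌbu.da.ˌtu.sig.ˈru.gu:.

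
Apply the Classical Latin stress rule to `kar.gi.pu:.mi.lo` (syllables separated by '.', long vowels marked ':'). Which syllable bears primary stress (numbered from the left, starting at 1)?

Classical Latin: stress the penult if heavy (long vowel or closed), else the antepenult.
Weights: 3 pu: H, 4 mi L, 5 lo L.
The penult (syllable 4, mi) is light, so stress falls on the antepenult (syllable 3, pu:).
Stress on syllable 3: kar.gi.ˈpu:.mi.lo.

3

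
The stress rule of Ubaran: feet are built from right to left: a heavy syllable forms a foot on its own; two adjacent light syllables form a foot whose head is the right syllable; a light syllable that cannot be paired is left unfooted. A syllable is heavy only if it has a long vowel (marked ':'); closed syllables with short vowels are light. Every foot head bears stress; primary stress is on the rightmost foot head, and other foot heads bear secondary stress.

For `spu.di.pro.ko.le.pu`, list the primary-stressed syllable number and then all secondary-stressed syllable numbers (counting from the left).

Weights: 1 spu L, 2 di L, 3 pro L, 4 ko L, 5 le L, 6 pu L.
Parse right to left (heavy = foot alone; LL = one foot; stranded L unfooted): (spu.ˈdi) (pro.ˈko) (le.ˈpu).
Foot heads: 2, 4, 6.
Primary stress on the rightmost head = syllable 6.
Secondary stress on 2, 4: spu.ˌdi.pro.ˌko.le.ˈpu.

primary 6, secondary 2, 4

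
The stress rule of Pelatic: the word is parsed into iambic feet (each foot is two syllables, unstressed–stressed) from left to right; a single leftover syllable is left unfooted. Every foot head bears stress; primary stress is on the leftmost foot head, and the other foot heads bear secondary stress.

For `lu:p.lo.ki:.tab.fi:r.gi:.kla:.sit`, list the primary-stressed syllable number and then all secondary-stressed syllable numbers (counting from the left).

primary 2, secondary 4, 6, 8

Parse left to right into iambic (σˈσ) feet: (lu:p.ˈlo) (ki:.ˈtab) (fi:r.ˈgi:) (kla:.ˈsit).
Foot heads (stressed positions): 2, 4, 6, 8.
End Rule Leftmost: primary stress on the leftmost head = syllable 2.
Secondary stress on 4, 6, 8: lu:p.ˈlo.ki:.ˌtab.fi:r.ˌgi:.kla:.ˌsit.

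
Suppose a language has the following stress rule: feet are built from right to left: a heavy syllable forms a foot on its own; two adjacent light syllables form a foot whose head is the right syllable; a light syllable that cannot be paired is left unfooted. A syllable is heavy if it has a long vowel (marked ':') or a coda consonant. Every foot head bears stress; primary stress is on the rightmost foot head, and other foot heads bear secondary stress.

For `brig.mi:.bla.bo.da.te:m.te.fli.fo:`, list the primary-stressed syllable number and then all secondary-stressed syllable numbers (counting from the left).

Weights: 1 brig H, 2 mi: H, 3 bla L, 4 bo L, 5 da L, 6 te:m H, 7 te L, 8 fli L, 9 fo: H.
Parse right to left (heavy = foot alone; LL = one foot; stranded L unfooted): (ˈbrig) (ˈmi:) bla (bo.ˈda) (ˈte:m) (te.ˈfli) (ˈfo:).
Foot heads: 1, 2, 5, 6, 8, 9.
Primary stress on the rightmost head = syllable 9.
Secondary stress on 1, 2, 5, 6, 8: ˌbrig.ˌmi:.bla.bo.ˌda.ˌte:m.te.ˌfli.ˈfo:.

primary 9, secondary 1, 2, 5, 6, 8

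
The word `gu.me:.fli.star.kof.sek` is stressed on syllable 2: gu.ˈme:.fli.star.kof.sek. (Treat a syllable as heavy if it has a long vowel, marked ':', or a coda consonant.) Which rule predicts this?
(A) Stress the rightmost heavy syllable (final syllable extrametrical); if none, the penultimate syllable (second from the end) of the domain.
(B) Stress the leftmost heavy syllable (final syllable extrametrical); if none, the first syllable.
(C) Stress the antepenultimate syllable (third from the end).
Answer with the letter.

B

Rule A → syllable 5 (observed: 2).
Rule B → syllable 2 ✓.
Rule C → syllable 4 (observed: 2).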